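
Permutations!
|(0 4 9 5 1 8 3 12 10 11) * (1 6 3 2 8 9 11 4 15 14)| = 12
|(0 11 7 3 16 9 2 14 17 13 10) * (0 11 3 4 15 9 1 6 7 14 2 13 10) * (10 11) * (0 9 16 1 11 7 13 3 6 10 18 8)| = 63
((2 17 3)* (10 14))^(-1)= (2 3 17)(10 14)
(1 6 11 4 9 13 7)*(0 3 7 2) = (0 3 7 1 6 11 4 9 13 2) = [3, 6, 0, 7, 9, 5, 11, 1, 8, 13, 10, 4, 12, 2]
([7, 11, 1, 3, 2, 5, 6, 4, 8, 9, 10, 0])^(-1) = (0 11 1 2 4 7)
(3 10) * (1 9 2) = [0, 9, 1, 10, 4, 5, 6, 7, 8, 2, 3] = (1 9 2)(3 10)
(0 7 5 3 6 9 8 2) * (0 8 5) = (0 7)(2 8)(3 6 9 5) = [7, 1, 8, 6, 4, 3, 9, 0, 2, 5]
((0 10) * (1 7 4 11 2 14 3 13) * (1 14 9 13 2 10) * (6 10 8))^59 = (0 4 6 1 11 10 7 8)(2 3 14 13 9)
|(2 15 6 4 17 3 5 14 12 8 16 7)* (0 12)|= 13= |(0 12 8 16 7 2 15 6 4 17 3 5 14)|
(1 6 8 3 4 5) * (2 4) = [0, 6, 4, 2, 5, 1, 8, 7, 3] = (1 6 8 3 2 4 5)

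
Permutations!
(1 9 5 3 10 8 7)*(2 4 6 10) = (1 9 5 3 2 4 6 10 8 7) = [0, 9, 4, 2, 6, 3, 10, 1, 7, 5, 8]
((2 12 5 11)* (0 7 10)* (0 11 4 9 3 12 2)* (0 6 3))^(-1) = (0 9 4 5 12 3 6 11 10 7)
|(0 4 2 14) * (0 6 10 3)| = |(0 4 2 14 6 10 3)| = 7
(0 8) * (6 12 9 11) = [8, 1, 2, 3, 4, 5, 12, 7, 0, 11, 10, 6, 9] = (0 8)(6 12 9 11)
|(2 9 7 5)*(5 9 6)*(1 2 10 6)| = 6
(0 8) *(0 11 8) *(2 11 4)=(2 11 8 4)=[0, 1, 11, 3, 2, 5, 6, 7, 4, 9, 10, 8]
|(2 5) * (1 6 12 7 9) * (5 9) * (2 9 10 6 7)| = 4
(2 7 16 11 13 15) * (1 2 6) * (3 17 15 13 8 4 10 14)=(1 2 7 16 11 8 4 10 14 3 17 15 6)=[0, 2, 7, 17, 10, 5, 1, 16, 4, 9, 14, 8, 12, 13, 3, 6, 11, 15]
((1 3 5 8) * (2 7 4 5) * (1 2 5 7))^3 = (1 8 3 2 5)(4 7)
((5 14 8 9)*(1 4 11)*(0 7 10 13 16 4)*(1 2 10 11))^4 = ((0 7 11 2 10 13 16 4 1)(5 14 8 9))^4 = (0 10 1 2 4 11 16 7 13)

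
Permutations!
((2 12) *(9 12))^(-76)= (2 12 9)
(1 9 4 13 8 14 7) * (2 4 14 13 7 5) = [0, 9, 4, 3, 7, 2, 6, 1, 13, 14, 10, 11, 12, 8, 5] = (1 9 14 5 2 4 7)(8 13)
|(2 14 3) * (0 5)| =6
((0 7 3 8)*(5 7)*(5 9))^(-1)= (0 8 3 7 5 9)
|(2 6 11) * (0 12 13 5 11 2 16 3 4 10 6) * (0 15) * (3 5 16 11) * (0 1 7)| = 13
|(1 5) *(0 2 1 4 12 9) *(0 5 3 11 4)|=|(0 2 1 3 11 4 12 9 5)|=9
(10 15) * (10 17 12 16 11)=[0, 1, 2, 3, 4, 5, 6, 7, 8, 9, 15, 10, 16, 13, 14, 17, 11, 12]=(10 15 17 12 16 11)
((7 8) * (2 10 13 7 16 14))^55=(2 14 16 8 7 13 10)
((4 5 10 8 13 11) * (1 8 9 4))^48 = (13)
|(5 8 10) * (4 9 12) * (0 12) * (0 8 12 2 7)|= |(0 2 7)(4 9 8 10 5 12)|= 6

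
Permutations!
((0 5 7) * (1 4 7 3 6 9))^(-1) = (0 7 4 1 9 6 3 5)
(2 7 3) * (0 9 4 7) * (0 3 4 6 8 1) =(0 9 6 8 1)(2 3)(4 7) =[9, 0, 3, 2, 7, 5, 8, 4, 1, 6]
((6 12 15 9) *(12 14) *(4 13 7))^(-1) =(4 7 13)(6 9 15 12 14)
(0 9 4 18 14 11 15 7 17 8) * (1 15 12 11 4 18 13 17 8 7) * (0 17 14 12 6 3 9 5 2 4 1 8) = (0 5 2 4 13 14 1 15 8 17 7)(3 9 18 12 11 6) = [5, 15, 4, 9, 13, 2, 3, 0, 17, 18, 10, 6, 11, 14, 1, 8, 16, 7, 12]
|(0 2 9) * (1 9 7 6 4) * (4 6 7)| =|(0 2 4 1 9)| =5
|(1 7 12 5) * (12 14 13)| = 6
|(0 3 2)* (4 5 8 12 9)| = 15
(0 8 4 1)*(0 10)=(0 8 4 1 10)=[8, 10, 2, 3, 1, 5, 6, 7, 4, 9, 0]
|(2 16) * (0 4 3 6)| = 4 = |(0 4 3 6)(2 16)|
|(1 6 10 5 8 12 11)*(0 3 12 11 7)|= |(0 3 12 7)(1 6 10 5 8 11)|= 12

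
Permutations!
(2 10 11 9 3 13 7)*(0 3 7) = [3, 1, 10, 13, 4, 5, 6, 2, 8, 7, 11, 9, 12, 0] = (0 3 13)(2 10 11 9 7)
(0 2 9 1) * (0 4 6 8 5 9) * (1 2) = (0 1 4 6 8 5 9 2) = [1, 4, 0, 3, 6, 9, 8, 7, 5, 2]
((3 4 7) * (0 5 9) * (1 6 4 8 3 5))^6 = ((0 1 6 4 7 5 9)(3 8))^6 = (0 9 5 7 4 6 1)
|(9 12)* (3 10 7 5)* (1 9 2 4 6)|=|(1 9 12 2 4 6)(3 10 7 5)|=12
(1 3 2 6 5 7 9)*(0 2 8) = (0 2 6 5 7 9 1 3 8) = [2, 3, 6, 8, 4, 7, 5, 9, 0, 1]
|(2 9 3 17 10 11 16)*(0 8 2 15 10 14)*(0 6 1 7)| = 20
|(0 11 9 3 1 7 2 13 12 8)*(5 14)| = 10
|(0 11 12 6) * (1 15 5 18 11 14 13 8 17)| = |(0 14 13 8 17 1 15 5 18 11 12 6)| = 12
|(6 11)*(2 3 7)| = 6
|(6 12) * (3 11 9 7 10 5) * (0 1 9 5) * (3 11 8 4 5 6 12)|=30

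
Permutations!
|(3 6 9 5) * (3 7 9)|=6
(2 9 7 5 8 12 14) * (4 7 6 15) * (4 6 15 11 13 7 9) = (2 4 9 15 6 11 13 7 5 8 12 14) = [0, 1, 4, 3, 9, 8, 11, 5, 12, 15, 10, 13, 14, 7, 2, 6]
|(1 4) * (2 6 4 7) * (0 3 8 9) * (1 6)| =12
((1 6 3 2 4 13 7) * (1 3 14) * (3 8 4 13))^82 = ((1 6 14)(2 13 7 8 4 3))^82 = (1 6 14)(2 4 7)(3 8 13)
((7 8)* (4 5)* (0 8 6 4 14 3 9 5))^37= (0 7 4 8 6)(3 9 5 14)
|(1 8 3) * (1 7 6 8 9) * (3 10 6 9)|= 12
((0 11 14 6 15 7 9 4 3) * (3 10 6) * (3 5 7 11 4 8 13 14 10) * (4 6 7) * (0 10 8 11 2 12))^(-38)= ((0 6 15 2 12)(3 10 7 9 11 8 13 14 5 4))^(-38)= (0 15 12 6 2)(3 7 11 13 5)(4 10 9 8 14)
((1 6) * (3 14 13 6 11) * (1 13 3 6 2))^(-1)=(1 2 13 6 11)(3 14)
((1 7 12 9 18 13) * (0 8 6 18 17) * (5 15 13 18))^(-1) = ((18)(0 8 6 5 15 13 1 7 12 9 17))^(-1) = (18)(0 17 9 12 7 1 13 15 5 6 8)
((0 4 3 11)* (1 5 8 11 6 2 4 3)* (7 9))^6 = ((0 3 6 2 4 1 5 8 11)(7 9))^6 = (0 5 2)(1 6 11)(3 8 4)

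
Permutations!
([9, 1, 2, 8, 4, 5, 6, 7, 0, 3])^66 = (0 3)(8 9)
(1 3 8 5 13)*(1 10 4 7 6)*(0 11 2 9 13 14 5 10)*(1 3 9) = (0 11 2 1 9 13)(3 8 10 4 7 6)(5 14) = [11, 9, 1, 8, 7, 14, 3, 6, 10, 13, 4, 2, 12, 0, 5]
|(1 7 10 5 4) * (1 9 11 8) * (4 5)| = |(1 7 10 4 9 11 8)| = 7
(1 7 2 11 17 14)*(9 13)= (1 7 2 11 17 14)(9 13)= [0, 7, 11, 3, 4, 5, 6, 2, 8, 13, 10, 17, 12, 9, 1, 15, 16, 14]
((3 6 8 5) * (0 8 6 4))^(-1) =(0 4 3 5 8)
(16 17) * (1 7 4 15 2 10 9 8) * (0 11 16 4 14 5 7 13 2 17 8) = (0 11 16 8 1 13 2 10 9)(4 15 17)(5 7 14) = [11, 13, 10, 3, 15, 7, 6, 14, 1, 0, 9, 16, 12, 2, 5, 17, 8, 4]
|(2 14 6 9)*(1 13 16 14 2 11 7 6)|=4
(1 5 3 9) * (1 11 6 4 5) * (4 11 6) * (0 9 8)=[9, 1, 2, 8, 5, 3, 11, 7, 0, 6, 10, 4]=(0 9 6 11 4 5 3 8)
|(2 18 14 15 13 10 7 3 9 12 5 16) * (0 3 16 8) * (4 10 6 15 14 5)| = |(0 3 9 12 4 10 7 16 2 18 5 8)(6 15 13)| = 12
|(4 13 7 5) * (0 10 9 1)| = 4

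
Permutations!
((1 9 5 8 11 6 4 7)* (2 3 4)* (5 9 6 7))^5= (1 5 6 8 2 11 3 7 4)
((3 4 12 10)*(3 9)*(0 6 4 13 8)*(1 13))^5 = ((0 6 4 12 10 9 3 1 13 8))^5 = (0 9)(1 4)(3 6)(8 10)(12 13)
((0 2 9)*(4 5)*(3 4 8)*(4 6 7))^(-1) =((0 2 9)(3 6 7 4 5 8))^(-1) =(0 9 2)(3 8 5 4 7 6)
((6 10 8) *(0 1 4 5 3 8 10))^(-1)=(10)(0 6 8 3 5 4 1)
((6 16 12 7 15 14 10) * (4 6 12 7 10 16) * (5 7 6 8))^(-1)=((4 8 5 7 15 14 16 6)(10 12))^(-1)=(4 6 16 14 15 7 5 8)(10 12)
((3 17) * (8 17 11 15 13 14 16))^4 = (3 14)(8 15)(11 16)(13 17)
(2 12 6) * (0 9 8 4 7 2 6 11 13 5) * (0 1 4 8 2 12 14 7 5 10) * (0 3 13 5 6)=(0 9 2 14 7 12 11 5 1 4 6)(3 13 10)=[9, 4, 14, 13, 6, 1, 0, 12, 8, 2, 3, 5, 11, 10, 7]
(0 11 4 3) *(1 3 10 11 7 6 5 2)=(0 7 6 5 2 1 3)(4 10 11)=[7, 3, 1, 0, 10, 2, 5, 6, 8, 9, 11, 4]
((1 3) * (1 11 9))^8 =((1 3 11 9))^8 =(11)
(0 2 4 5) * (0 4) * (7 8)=(0 2)(4 5)(7 8)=[2, 1, 0, 3, 5, 4, 6, 8, 7]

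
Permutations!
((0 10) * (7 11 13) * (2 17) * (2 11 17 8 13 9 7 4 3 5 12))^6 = (2 12 5 3 4 13 8)(7 11)(9 17)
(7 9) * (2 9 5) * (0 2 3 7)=(0 2 9)(3 7 5)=[2, 1, 9, 7, 4, 3, 6, 5, 8, 0]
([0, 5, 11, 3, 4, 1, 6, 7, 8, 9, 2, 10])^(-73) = [0, 5, 10, 3, 4, 1, 6, 7, 8, 9, 11, 2]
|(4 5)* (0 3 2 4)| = 5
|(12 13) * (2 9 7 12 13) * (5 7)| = 5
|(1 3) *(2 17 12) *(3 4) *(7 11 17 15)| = 6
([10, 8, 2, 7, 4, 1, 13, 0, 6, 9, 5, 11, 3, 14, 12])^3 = (0 1 13 3 10 8 14 7 5 6 12)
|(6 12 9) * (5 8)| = 6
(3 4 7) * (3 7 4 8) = (3 8) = [0, 1, 2, 8, 4, 5, 6, 7, 3]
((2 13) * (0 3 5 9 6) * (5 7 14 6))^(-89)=((0 3 7 14 6)(2 13)(5 9))^(-89)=(0 3 7 14 6)(2 13)(5 9)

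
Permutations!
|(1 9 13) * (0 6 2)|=3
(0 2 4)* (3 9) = (0 2 4)(3 9) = [2, 1, 4, 9, 0, 5, 6, 7, 8, 3]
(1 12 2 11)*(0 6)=(0 6)(1 12 2 11)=[6, 12, 11, 3, 4, 5, 0, 7, 8, 9, 10, 1, 2]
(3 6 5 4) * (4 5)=(3 6 4)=[0, 1, 2, 6, 3, 5, 4]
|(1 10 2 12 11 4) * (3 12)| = 7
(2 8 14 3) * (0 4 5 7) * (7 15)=(0 4 5 15 7)(2 8 14 3)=[4, 1, 8, 2, 5, 15, 6, 0, 14, 9, 10, 11, 12, 13, 3, 7]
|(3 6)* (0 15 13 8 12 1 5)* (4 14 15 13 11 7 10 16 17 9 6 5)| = |(0 13 8 12 1 4 14 15 11 7 10 16 17 9 6 3 5)| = 17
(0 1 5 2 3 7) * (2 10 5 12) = [1, 12, 3, 7, 4, 10, 6, 0, 8, 9, 5, 11, 2] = (0 1 12 2 3 7)(5 10)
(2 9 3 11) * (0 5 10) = (0 5 10)(2 9 3 11) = [5, 1, 9, 11, 4, 10, 6, 7, 8, 3, 0, 2]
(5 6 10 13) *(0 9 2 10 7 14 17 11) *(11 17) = (17)(0 9 2 10 13 5 6 7 14 11) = [9, 1, 10, 3, 4, 6, 7, 14, 8, 2, 13, 0, 12, 5, 11, 15, 16, 17]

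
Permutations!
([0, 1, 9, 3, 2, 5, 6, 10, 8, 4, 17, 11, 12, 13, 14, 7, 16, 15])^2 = [0, 1, 4, 3, 9, 5, 6, 17, 8, 2, 15, 11, 12, 13, 14, 10, 16, 7]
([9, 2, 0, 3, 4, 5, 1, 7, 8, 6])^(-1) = [2, 6, 1, 3, 4, 5, 9, 7, 8, 0]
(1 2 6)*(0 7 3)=(0 7 3)(1 2 6)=[7, 2, 6, 0, 4, 5, 1, 3]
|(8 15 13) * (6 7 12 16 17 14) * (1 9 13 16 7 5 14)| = 42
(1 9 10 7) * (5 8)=[0, 9, 2, 3, 4, 8, 6, 1, 5, 10, 7]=(1 9 10 7)(5 8)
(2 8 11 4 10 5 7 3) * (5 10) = [0, 1, 8, 2, 5, 7, 6, 3, 11, 9, 10, 4] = (2 8 11 4 5 7 3)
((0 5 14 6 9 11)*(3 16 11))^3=(0 6 16 5 9 11 14 3)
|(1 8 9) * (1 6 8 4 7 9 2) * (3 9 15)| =|(1 4 7 15 3 9 6 8 2)| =9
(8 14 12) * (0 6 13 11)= [6, 1, 2, 3, 4, 5, 13, 7, 14, 9, 10, 0, 8, 11, 12]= (0 6 13 11)(8 14 12)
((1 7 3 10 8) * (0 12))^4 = (12)(1 8 10 3 7)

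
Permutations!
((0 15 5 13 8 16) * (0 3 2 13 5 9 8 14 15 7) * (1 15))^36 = ((0 7)(1 15 9 8 16 3 2 13 14))^36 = (16)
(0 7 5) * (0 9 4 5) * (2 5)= (0 7)(2 5 9 4)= [7, 1, 5, 3, 2, 9, 6, 0, 8, 4]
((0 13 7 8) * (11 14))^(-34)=((0 13 7 8)(11 14))^(-34)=(14)(0 7)(8 13)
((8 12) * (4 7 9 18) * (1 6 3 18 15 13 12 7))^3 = (1 18 6 4 3)(7 13)(8 15)(9 12)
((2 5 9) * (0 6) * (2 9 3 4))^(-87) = ((9)(0 6)(2 5 3 4))^(-87) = (9)(0 6)(2 5 3 4)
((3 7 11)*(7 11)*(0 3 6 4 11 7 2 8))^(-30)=((0 3 7 2 8)(4 11 6))^(-30)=(11)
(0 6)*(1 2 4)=(0 6)(1 2 4)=[6, 2, 4, 3, 1, 5, 0]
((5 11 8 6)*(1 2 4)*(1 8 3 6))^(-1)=((1 2 4 8)(3 6 5 11))^(-1)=(1 8 4 2)(3 11 5 6)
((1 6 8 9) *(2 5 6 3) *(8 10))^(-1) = ((1 3 2 5 6 10 8 9))^(-1) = (1 9 8 10 6 5 2 3)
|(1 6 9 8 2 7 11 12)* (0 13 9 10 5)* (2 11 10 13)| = 35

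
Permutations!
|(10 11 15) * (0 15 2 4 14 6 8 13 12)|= 11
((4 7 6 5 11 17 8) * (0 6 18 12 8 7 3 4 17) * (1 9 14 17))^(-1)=((0 6 5 11)(1 9 14 17 7 18 12 8)(3 4))^(-1)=(0 11 5 6)(1 8 12 18 7 17 14 9)(3 4)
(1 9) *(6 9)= [0, 6, 2, 3, 4, 5, 9, 7, 8, 1]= (1 6 9)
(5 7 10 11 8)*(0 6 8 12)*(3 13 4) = (0 6 8 5 7 10 11 12)(3 13 4) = [6, 1, 2, 13, 3, 7, 8, 10, 5, 9, 11, 12, 0, 4]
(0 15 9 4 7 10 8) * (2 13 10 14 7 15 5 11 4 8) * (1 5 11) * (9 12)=(0 11 4 15 12 9 8)(1 5)(2 13 10)(7 14)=[11, 5, 13, 3, 15, 1, 6, 14, 0, 8, 2, 4, 9, 10, 7, 12]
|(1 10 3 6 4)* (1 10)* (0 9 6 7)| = |(0 9 6 4 10 3 7)| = 7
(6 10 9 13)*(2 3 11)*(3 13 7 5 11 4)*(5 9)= (2 13 6 10 5 11)(3 4)(7 9)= [0, 1, 13, 4, 3, 11, 10, 9, 8, 7, 5, 2, 12, 6]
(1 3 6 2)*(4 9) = [0, 3, 1, 6, 9, 5, 2, 7, 8, 4] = (1 3 6 2)(4 9)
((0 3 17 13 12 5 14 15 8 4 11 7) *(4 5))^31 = ((0 3 17 13 12 4 11 7)(5 14 15 8))^31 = (0 7 11 4 12 13 17 3)(5 8 15 14)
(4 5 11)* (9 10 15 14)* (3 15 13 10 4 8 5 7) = (3 15 14 9 4 7)(5 11 8)(10 13) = [0, 1, 2, 15, 7, 11, 6, 3, 5, 4, 13, 8, 12, 10, 9, 14]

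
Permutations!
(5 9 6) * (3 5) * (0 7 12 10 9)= (0 7 12 10 9 6 3 5)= [7, 1, 2, 5, 4, 0, 3, 12, 8, 6, 9, 11, 10]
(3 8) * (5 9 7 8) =(3 5 9 7 8) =[0, 1, 2, 5, 4, 9, 6, 8, 3, 7]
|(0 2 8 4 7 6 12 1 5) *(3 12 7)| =|(0 2 8 4 3 12 1 5)(6 7)| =8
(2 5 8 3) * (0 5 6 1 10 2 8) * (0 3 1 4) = (0 5 3 8 1 10 2 6 4) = [5, 10, 6, 8, 0, 3, 4, 7, 1, 9, 2]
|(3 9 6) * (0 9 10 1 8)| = |(0 9 6 3 10 1 8)| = 7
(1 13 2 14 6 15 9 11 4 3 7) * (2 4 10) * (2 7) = (1 13 4 3 2 14 6 15 9 11 10 7) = [0, 13, 14, 2, 3, 5, 15, 1, 8, 11, 7, 10, 12, 4, 6, 9]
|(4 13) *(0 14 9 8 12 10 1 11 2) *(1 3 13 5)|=13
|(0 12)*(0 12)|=|(12)|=1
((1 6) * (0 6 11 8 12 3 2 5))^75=(0 11 3)(1 12 5)(2 6 8)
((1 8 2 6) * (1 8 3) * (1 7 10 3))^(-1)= (2 8 6)(3 10 7)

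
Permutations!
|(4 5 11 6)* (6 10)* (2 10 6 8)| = 12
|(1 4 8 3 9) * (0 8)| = 6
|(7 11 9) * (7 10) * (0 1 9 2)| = 7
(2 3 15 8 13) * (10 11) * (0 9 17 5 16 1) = [9, 0, 3, 15, 4, 16, 6, 7, 13, 17, 11, 10, 12, 2, 14, 8, 1, 5] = (0 9 17 5 16 1)(2 3 15 8 13)(10 11)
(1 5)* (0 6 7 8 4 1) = (0 6 7 8 4 1 5) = [6, 5, 2, 3, 1, 0, 7, 8, 4]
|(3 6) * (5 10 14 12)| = |(3 6)(5 10 14 12)| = 4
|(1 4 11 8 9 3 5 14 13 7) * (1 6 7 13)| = |(1 4 11 8 9 3 5 14)(6 7)| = 8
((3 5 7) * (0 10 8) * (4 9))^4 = (0 10 8)(3 5 7)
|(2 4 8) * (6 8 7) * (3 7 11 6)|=|(2 4 11 6 8)(3 7)|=10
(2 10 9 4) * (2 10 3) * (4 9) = (2 3)(4 10) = [0, 1, 3, 2, 10, 5, 6, 7, 8, 9, 4]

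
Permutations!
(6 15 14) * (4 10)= (4 10)(6 15 14)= [0, 1, 2, 3, 10, 5, 15, 7, 8, 9, 4, 11, 12, 13, 6, 14]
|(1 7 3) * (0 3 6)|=|(0 3 1 7 6)|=5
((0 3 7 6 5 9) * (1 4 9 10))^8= (0 9 4 1 10 5 6 7 3)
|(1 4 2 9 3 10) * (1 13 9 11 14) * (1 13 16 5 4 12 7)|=|(1 12 7)(2 11 14 13 9 3 10 16 5 4)|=30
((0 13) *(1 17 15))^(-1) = (0 13)(1 15 17)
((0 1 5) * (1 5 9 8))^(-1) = (0 5)(1 8 9)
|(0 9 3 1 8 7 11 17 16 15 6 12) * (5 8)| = 13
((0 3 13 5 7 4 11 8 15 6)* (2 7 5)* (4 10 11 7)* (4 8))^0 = (15)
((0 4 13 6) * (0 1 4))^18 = (1 13)(4 6)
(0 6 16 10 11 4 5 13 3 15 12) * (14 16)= [6, 1, 2, 15, 5, 13, 14, 7, 8, 9, 11, 4, 0, 3, 16, 12, 10]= (0 6 14 16 10 11 4 5 13 3 15 12)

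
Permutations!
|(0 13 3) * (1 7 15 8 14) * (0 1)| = |(0 13 3 1 7 15 8 14)| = 8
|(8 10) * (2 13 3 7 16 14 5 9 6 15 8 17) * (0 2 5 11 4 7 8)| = 55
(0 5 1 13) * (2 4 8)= (0 5 1 13)(2 4 8)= [5, 13, 4, 3, 8, 1, 6, 7, 2, 9, 10, 11, 12, 0]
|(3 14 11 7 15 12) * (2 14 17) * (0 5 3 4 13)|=12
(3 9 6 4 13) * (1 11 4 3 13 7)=(13)(1 11 4 7)(3 9 6)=[0, 11, 2, 9, 7, 5, 3, 1, 8, 6, 10, 4, 12, 13]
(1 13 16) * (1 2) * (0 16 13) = [16, 0, 1, 3, 4, 5, 6, 7, 8, 9, 10, 11, 12, 13, 14, 15, 2] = (0 16 2 1)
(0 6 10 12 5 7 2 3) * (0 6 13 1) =(0 13 1)(2 3 6 10 12 5 7) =[13, 0, 3, 6, 4, 7, 10, 2, 8, 9, 12, 11, 5, 1]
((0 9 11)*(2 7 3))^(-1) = (0 11 9)(2 3 7)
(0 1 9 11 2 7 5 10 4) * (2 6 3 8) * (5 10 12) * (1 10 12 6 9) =(0 10 4)(2 7 12 5 6 3 8)(9 11) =[10, 1, 7, 8, 0, 6, 3, 12, 2, 11, 4, 9, 5]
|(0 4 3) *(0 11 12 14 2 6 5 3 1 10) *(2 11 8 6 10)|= |(0 4 1 2 10)(3 8 6 5)(11 12 14)|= 60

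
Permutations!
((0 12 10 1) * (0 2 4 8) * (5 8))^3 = ((0 12 10 1 2 4 5 8))^3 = (0 1 5 12 2 8 10 4)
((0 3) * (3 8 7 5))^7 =((0 8 7 5 3))^7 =(0 7 3 8 5)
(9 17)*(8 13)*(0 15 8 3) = (0 15 8 13 3)(9 17) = [15, 1, 2, 0, 4, 5, 6, 7, 13, 17, 10, 11, 12, 3, 14, 8, 16, 9]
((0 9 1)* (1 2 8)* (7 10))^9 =((0 9 2 8 1)(7 10))^9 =(0 1 8 2 9)(7 10)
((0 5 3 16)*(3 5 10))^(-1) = ((0 10 3 16))^(-1) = (0 16 3 10)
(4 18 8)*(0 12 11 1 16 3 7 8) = [12, 16, 2, 7, 18, 5, 6, 8, 4, 9, 10, 1, 11, 13, 14, 15, 3, 17, 0] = (0 12 11 1 16 3 7 8 4 18)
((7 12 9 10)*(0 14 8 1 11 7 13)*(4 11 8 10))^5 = ((0 14 10 13)(1 8)(4 11 7 12 9))^5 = (0 14 10 13)(1 8)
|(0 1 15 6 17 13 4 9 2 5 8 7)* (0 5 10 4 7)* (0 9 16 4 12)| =26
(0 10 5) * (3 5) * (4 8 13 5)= (0 10 3 4 8 13 5)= [10, 1, 2, 4, 8, 0, 6, 7, 13, 9, 3, 11, 12, 5]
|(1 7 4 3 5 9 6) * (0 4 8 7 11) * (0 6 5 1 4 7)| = 30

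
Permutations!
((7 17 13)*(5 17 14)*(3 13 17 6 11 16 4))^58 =((17)(3 13 7 14 5 6 11 16 4))^58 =(17)(3 5 4 14 16 7 11 13 6)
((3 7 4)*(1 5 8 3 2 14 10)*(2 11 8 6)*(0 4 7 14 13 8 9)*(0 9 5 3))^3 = (0 5 13 4 6 8 11 2)(1 10 14 3)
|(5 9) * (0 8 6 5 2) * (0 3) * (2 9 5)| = |(9)(0 8 6 2 3)| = 5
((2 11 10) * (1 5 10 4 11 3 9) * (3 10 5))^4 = ((1 3 9)(2 10)(4 11))^4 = (11)(1 3 9)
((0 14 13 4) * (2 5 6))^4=(14)(2 5 6)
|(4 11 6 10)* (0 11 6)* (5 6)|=|(0 11)(4 5 6 10)|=4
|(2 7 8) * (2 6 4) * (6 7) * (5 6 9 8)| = |(2 9 8 7 5 6 4)| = 7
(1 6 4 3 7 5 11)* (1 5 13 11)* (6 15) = (1 15 6 4 3 7 13 11 5) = [0, 15, 2, 7, 3, 1, 4, 13, 8, 9, 10, 5, 12, 11, 14, 6]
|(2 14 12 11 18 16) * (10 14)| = 7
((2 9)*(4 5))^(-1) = (2 9)(4 5)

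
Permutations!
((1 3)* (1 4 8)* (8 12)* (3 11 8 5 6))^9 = ((1 11 8)(3 4 12 5 6))^9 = (3 6 5 12 4)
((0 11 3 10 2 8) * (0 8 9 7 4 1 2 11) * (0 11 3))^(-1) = ((0 11)(1 2 9 7 4)(3 10))^(-1) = (0 11)(1 4 7 9 2)(3 10)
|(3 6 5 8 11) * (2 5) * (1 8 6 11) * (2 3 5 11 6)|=|(1 8)(2 11 5)(3 6)|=6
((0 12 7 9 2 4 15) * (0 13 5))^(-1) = (0 5 13 15 4 2 9 7 12)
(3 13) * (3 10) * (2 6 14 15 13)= (2 6 14 15 13 10 3)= [0, 1, 6, 2, 4, 5, 14, 7, 8, 9, 3, 11, 12, 10, 15, 13]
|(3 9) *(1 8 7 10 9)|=6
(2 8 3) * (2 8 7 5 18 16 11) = (2 7 5 18 16 11)(3 8) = [0, 1, 7, 8, 4, 18, 6, 5, 3, 9, 10, 2, 12, 13, 14, 15, 11, 17, 16]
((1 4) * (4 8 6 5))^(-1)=((1 8 6 5 4))^(-1)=(1 4 5 6 8)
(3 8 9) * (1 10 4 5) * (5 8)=(1 10 4 8 9 3 5)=[0, 10, 2, 5, 8, 1, 6, 7, 9, 3, 4]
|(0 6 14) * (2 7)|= |(0 6 14)(2 7)|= 6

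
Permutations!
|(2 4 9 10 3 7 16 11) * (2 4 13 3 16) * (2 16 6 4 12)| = |(2 13 3 7 16 11 12)(4 9 10 6)| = 28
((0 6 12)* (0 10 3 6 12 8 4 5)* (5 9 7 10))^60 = (12)(3 9 6 7 8 10 4)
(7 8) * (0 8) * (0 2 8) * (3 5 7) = (2 8 3 5 7) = [0, 1, 8, 5, 4, 7, 6, 2, 3]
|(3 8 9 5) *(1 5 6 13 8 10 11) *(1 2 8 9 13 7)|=|(1 5 3 10 11 2 8 13 9 6 7)|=11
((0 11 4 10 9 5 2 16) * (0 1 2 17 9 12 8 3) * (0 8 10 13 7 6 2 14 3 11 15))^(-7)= ((0 15)(1 14 3 8 11 4 13 7 6 2 16)(5 17 9)(10 12))^(-7)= (0 15)(1 11 6 14 4 2 3 13 16 8 7)(5 9 17)(10 12)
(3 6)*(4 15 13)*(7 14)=(3 6)(4 15 13)(7 14)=[0, 1, 2, 6, 15, 5, 3, 14, 8, 9, 10, 11, 12, 4, 7, 13]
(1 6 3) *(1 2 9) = (1 6 3 2 9) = [0, 6, 9, 2, 4, 5, 3, 7, 8, 1]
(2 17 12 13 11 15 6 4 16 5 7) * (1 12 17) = (17)(1 12 13 11 15 6 4 16 5 7 2) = [0, 12, 1, 3, 16, 7, 4, 2, 8, 9, 10, 15, 13, 11, 14, 6, 5, 17]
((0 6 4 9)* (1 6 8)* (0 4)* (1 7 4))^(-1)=(0 6 1 9 4 7 8)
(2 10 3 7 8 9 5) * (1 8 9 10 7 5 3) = (1 8 10)(2 7 9 3 5) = [0, 8, 7, 5, 4, 2, 6, 9, 10, 3, 1]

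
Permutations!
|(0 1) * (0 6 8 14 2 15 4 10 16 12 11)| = 12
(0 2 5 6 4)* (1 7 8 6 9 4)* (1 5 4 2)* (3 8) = (0 1 7 3 8 6 5 9 2 4) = [1, 7, 4, 8, 0, 9, 5, 3, 6, 2]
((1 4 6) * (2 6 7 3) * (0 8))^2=(8)(1 7 2)(3 6 4)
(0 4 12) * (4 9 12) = (0 9 12) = [9, 1, 2, 3, 4, 5, 6, 7, 8, 12, 10, 11, 0]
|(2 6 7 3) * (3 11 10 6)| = |(2 3)(6 7 11 10)| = 4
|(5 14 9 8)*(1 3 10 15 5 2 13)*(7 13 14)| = |(1 3 10 15 5 7 13)(2 14 9 8)| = 28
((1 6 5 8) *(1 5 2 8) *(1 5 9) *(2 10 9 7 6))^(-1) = ((1 2 8 7 6 10 9))^(-1) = (1 9 10 6 7 8 2)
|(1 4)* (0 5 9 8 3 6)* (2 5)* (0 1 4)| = |(0 2 5 9 8 3 6 1)| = 8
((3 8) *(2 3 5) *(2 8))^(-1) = (2 3)(5 8)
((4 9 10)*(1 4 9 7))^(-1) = ((1 4 7)(9 10))^(-1) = (1 7 4)(9 10)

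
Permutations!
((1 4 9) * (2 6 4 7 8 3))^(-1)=(1 9 4 6 2 3 8 7)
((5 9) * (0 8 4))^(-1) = ((0 8 4)(5 9))^(-1) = (0 4 8)(5 9)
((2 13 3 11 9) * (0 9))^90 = (13)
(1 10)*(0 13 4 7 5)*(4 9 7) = [13, 10, 2, 3, 4, 0, 6, 5, 8, 7, 1, 11, 12, 9] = (0 13 9 7 5)(1 10)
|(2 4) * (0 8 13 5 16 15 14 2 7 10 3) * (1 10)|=13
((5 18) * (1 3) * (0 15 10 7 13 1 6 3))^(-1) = ((0 15 10 7 13 1)(3 6)(5 18))^(-1) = (0 1 13 7 10 15)(3 6)(5 18)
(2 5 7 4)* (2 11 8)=(2 5 7 4 11 8)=[0, 1, 5, 3, 11, 7, 6, 4, 2, 9, 10, 8]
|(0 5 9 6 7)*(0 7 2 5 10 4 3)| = 4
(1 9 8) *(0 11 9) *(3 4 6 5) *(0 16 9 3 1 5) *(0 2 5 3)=(0 11)(1 16 9 8 3 4 6 2 5)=[11, 16, 5, 4, 6, 1, 2, 7, 3, 8, 10, 0, 12, 13, 14, 15, 9]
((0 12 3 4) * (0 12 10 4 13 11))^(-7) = ((0 10 4 12 3 13 11))^(-7) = (13)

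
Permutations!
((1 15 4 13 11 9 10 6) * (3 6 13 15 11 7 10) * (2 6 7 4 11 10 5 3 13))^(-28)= ((1 10 2 6)(3 7 5)(4 15 11 9 13))^(-28)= (3 5 7)(4 11 13 15 9)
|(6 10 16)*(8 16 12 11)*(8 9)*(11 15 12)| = |(6 10 11 9 8 16)(12 15)| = 6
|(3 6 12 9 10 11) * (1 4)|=6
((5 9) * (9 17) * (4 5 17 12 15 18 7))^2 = (4 12 18)(5 15 7)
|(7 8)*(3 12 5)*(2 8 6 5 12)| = 6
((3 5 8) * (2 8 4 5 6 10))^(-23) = (2 3 10 8 6)(4 5)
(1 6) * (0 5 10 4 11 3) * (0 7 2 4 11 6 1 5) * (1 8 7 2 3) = [0, 8, 4, 2, 6, 10, 5, 3, 7, 9, 11, 1] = (1 8 7 3 2 4 6 5 10 11)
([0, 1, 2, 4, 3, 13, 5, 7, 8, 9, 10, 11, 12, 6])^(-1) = [0, 1, 2, 4, 3, 6, 13, 7, 8, 9, 10, 11, 12, 5]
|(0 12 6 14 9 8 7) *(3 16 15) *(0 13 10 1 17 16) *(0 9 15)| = |(0 12 6 14 15 3 9 8 7 13 10 1 17 16)| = 14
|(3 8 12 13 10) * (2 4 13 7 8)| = 15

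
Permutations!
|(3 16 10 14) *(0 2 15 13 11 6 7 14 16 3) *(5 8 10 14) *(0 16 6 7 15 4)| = 24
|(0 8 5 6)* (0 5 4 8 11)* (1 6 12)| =4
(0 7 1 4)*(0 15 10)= (0 7 1 4 15 10)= [7, 4, 2, 3, 15, 5, 6, 1, 8, 9, 0, 11, 12, 13, 14, 10]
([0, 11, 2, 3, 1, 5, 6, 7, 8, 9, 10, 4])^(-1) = (1 4 11)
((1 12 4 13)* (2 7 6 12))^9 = (1 7 12 13 2 6 4)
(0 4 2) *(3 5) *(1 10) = (0 4 2)(1 10)(3 5) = [4, 10, 0, 5, 2, 3, 6, 7, 8, 9, 1]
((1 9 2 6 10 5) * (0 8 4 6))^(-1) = ((0 8 4 6 10 5 1 9 2))^(-1) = (0 2 9 1 5 10 6 4 8)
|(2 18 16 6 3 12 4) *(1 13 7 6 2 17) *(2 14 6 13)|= 10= |(1 2 18 16 14 6 3 12 4 17)(7 13)|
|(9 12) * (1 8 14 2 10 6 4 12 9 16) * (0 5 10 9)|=|(0 5 10 6 4 12 16 1 8 14 2 9)|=12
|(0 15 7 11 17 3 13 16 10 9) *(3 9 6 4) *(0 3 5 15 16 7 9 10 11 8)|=|(0 16 11 17 10 6 4 5 15 9 3 13 7 8)|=14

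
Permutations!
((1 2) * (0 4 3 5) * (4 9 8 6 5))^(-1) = (0 5 6 8 9)(1 2)(3 4)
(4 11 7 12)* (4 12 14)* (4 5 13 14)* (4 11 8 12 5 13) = (4 8 12 5)(7 11)(13 14) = [0, 1, 2, 3, 8, 4, 6, 11, 12, 9, 10, 7, 5, 14, 13]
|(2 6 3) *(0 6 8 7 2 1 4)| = 15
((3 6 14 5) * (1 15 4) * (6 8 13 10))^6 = ((1 15 4)(3 8 13 10 6 14 5))^6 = (15)(3 5 14 6 10 13 8)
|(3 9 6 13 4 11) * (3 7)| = 7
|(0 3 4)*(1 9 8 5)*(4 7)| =|(0 3 7 4)(1 9 8 5)| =4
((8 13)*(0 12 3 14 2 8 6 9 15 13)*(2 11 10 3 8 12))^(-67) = (0 2 12 8)(3 14 11 10)(6 9 15 13)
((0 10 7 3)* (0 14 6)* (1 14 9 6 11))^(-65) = (0 10 7 3 9 6)(1 14 11)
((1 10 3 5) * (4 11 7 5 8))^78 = ((1 10 3 8 4 11 7 5))^78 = (1 7 4 3)(5 11 8 10)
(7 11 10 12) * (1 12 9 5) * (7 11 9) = [0, 12, 2, 3, 4, 1, 6, 9, 8, 5, 7, 10, 11] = (1 12 11 10 7 9 5)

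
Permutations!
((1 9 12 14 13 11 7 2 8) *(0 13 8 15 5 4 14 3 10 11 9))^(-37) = ((0 13 9 12 3 10 11 7 2 15 5 4 14 8 1))^(-37) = (0 2 13 15 9 5 12 4 3 14 10 8 11 1 7)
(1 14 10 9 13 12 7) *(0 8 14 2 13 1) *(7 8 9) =[9, 2, 13, 3, 4, 5, 6, 0, 14, 1, 7, 11, 8, 12, 10] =(0 9 1 2 13 12 8 14 10 7)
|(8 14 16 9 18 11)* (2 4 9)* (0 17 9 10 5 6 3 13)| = 15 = |(0 17 9 18 11 8 14 16 2 4 10 5 6 3 13)|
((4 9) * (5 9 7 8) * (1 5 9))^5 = (1 5)(4 7 8 9)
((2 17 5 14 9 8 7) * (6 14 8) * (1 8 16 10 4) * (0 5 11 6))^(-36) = (0 8 14 4 11 16 2)(1 6 10 17 5 7 9) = ((0 5 16 10 4 1 8 7 2 17 11 6 14 9))^(-36)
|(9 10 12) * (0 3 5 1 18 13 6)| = 21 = |(0 3 5 1 18 13 6)(9 10 12)|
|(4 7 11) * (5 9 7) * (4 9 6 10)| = 12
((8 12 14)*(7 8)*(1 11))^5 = ((1 11)(7 8 12 14))^5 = (1 11)(7 8 12 14)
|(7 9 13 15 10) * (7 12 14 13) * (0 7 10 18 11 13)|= 12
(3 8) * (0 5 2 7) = (0 5 2 7)(3 8) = [5, 1, 7, 8, 4, 2, 6, 0, 3]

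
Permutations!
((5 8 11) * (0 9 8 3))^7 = ((0 9 8 11 5 3))^7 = (0 9 8 11 5 3)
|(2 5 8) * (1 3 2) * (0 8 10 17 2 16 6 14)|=28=|(0 8 1 3 16 6 14)(2 5 10 17)|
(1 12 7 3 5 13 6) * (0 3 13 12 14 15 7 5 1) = [3, 14, 2, 1, 4, 12, 0, 13, 8, 9, 10, 11, 5, 6, 15, 7] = (0 3 1 14 15 7 13 6)(5 12)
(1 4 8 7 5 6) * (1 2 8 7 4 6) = (1 6 2 8 4 7 5) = [0, 6, 8, 3, 7, 1, 2, 5, 4]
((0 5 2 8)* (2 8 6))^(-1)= (0 8 5)(2 6)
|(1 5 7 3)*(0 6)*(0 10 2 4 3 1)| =|(0 6 10 2 4 3)(1 5 7)| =6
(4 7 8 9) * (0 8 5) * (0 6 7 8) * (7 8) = (4 7 5 6 8 9) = [0, 1, 2, 3, 7, 6, 8, 5, 9, 4]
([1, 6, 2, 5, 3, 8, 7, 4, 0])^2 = [6, 7, 2, 8, 5, 0, 4, 3, 1]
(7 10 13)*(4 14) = (4 14)(7 10 13) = [0, 1, 2, 3, 14, 5, 6, 10, 8, 9, 13, 11, 12, 7, 4]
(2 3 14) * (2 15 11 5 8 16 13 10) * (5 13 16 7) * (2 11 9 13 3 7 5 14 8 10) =(16)(2 7 14 15 9 13)(3 8 5 10 11) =[0, 1, 7, 8, 4, 10, 6, 14, 5, 13, 11, 3, 12, 2, 15, 9, 16]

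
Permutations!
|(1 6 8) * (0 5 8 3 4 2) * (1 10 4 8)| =9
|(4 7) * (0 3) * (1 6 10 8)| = |(0 3)(1 6 10 8)(4 7)| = 4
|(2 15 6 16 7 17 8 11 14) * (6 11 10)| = 12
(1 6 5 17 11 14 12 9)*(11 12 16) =(1 6 5 17 12 9)(11 14 16) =[0, 6, 2, 3, 4, 17, 5, 7, 8, 1, 10, 14, 9, 13, 16, 15, 11, 12]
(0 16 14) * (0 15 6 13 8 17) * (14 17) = (0 16 17)(6 13 8 14 15) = [16, 1, 2, 3, 4, 5, 13, 7, 14, 9, 10, 11, 12, 8, 15, 6, 17, 0]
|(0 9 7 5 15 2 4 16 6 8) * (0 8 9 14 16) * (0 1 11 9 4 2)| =|(0 14 16 6 4 1 11 9 7 5 15)| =11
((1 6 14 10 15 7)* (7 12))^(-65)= (1 12 10 6 7 15 14)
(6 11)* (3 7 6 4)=(3 7 6 11 4)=[0, 1, 2, 7, 3, 5, 11, 6, 8, 9, 10, 4]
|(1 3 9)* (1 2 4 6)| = |(1 3 9 2 4 6)| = 6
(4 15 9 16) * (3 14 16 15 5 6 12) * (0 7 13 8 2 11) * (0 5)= (0 7 13 8 2 11 5 6 12 3 14 16 4)(9 15)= [7, 1, 11, 14, 0, 6, 12, 13, 2, 15, 10, 5, 3, 8, 16, 9, 4]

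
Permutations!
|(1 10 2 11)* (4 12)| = |(1 10 2 11)(4 12)| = 4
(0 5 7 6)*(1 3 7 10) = (0 5 10 1 3 7 6) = [5, 3, 2, 7, 4, 10, 0, 6, 8, 9, 1]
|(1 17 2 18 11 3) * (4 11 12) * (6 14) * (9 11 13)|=10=|(1 17 2 18 12 4 13 9 11 3)(6 14)|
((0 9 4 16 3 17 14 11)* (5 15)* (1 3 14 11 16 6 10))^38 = ((0 9 4 6 10 1 3 17 11)(5 15)(14 16))^38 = (0 4 10 3 11 9 6 1 17)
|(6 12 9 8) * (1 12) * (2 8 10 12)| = 12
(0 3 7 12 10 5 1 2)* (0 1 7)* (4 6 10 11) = (0 3)(1 2)(4 6 10 5 7 12 11) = [3, 2, 1, 0, 6, 7, 10, 12, 8, 9, 5, 4, 11]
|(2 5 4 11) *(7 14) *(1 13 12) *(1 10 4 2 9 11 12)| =|(1 13)(2 5)(4 12 10)(7 14)(9 11)| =6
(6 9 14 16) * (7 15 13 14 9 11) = (6 11 7 15 13 14 16) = [0, 1, 2, 3, 4, 5, 11, 15, 8, 9, 10, 7, 12, 14, 16, 13, 6]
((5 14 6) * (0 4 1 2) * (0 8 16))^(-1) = (0 16 8 2 1 4)(5 6 14)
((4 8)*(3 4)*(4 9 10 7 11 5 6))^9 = ((3 9 10 7 11 5 6 4 8))^9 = (11)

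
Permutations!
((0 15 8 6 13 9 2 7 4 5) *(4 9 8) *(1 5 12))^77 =((0 15 4 12 1 5)(2 7 9)(6 13 8))^77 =(0 5 1 12 4 15)(2 9 7)(6 8 13)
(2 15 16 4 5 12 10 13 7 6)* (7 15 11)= (2 11 7 6)(4 5 12 10 13 15 16)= [0, 1, 11, 3, 5, 12, 2, 6, 8, 9, 13, 7, 10, 15, 14, 16, 4]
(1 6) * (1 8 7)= [0, 6, 2, 3, 4, 5, 8, 1, 7]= (1 6 8 7)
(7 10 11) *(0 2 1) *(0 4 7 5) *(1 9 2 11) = [11, 4, 9, 3, 7, 0, 6, 10, 8, 2, 1, 5] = (0 11 5)(1 4 7 10)(2 9)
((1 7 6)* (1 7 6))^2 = (1 7 6)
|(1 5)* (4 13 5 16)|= 5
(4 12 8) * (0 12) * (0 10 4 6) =(0 12 8 6)(4 10) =[12, 1, 2, 3, 10, 5, 0, 7, 6, 9, 4, 11, 8]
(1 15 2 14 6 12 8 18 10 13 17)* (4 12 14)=(1 15 2 4 12 8 18 10 13 17)(6 14)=[0, 15, 4, 3, 12, 5, 14, 7, 18, 9, 13, 11, 8, 17, 6, 2, 16, 1, 10]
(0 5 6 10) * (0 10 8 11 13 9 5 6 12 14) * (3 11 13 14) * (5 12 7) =(0 6 8 13 9 12 3 11 14)(5 7) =[6, 1, 2, 11, 4, 7, 8, 5, 13, 12, 10, 14, 3, 9, 0]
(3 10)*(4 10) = (3 4 10) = [0, 1, 2, 4, 10, 5, 6, 7, 8, 9, 3]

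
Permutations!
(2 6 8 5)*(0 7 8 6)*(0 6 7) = (2 6 7 8 5) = [0, 1, 6, 3, 4, 2, 7, 8, 5]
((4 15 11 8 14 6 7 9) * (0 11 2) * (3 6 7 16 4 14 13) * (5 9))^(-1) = (0 2 15 4 16 6 3 13 8 11)(5 7 14 9)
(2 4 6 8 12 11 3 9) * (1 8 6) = (1 8 12 11 3 9 2 4) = [0, 8, 4, 9, 1, 5, 6, 7, 12, 2, 10, 3, 11]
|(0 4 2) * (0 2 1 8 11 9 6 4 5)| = 6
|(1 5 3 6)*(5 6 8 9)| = |(1 6)(3 8 9 5)| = 4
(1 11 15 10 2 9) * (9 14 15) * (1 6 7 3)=(1 11 9 6 7 3)(2 14 15 10)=[0, 11, 14, 1, 4, 5, 7, 3, 8, 6, 2, 9, 12, 13, 15, 10]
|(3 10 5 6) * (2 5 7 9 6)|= 10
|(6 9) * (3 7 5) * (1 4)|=6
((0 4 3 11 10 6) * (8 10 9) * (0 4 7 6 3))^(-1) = ((0 7 6 4)(3 11 9 8 10))^(-1) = (0 4 6 7)(3 10 8 9 11)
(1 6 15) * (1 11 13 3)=(1 6 15 11 13 3)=[0, 6, 2, 1, 4, 5, 15, 7, 8, 9, 10, 13, 12, 3, 14, 11]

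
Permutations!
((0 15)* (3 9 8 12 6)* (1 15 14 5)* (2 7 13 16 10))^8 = ((0 14 5 1 15)(2 7 13 16 10)(3 9 8 12 6))^8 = (0 1 14 15 5)(2 16 7 10 13)(3 12 9 6 8)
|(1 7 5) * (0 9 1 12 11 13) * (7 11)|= |(0 9 1 11 13)(5 12 7)|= 15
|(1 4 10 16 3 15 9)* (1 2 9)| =|(1 4 10 16 3 15)(2 9)| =6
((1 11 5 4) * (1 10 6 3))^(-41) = (1 11 5 4 10 6 3)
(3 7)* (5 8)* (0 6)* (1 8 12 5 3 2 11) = (0 6)(1 8 3 7 2 11)(5 12) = [6, 8, 11, 7, 4, 12, 0, 2, 3, 9, 10, 1, 5]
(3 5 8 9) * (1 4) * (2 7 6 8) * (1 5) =[0, 4, 7, 1, 5, 2, 8, 6, 9, 3] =(1 4 5 2 7 6 8 9 3)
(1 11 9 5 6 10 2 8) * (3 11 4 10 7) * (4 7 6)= (1 7 3 11 9 5 4 10 2 8)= [0, 7, 8, 11, 10, 4, 6, 3, 1, 5, 2, 9]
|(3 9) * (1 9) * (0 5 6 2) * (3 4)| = 4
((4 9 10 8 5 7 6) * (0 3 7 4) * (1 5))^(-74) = (0 7)(1 10 4)(3 6)(5 8 9)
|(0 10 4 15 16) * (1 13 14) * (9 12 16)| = |(0 10 4 15 9 12 16)(1 13 14)| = 21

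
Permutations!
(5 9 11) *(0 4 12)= (0 4 12)(5 9 11)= [4, 1, 2, 3, 12, 9, 6, 7, 8, 11, 10, 5, 0]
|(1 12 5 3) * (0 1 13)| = 6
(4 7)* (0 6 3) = (0 6 3)(4 7) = [6, 1, 2, 0, 7, 5, 3, 4]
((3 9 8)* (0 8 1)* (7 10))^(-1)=(0 1 9 3 8)(7 10)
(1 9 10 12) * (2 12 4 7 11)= [0, 9, 12, 3, 7, 5, 6, 11, 8, 10, 4, 2, 1]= (1 9 10 4 7 11 2 12)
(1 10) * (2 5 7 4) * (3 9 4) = [0, 10, 5, 9, 2, 7, 6, 3, 8, 4, 1] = (1 10)(2 5 7 3 9 4)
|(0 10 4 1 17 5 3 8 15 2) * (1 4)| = 9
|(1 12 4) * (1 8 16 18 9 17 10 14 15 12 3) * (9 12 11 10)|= 20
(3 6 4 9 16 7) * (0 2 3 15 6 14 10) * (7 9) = (0 2 3 14 10)(4 7 15 6)(9 16) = [2, 1, 3, 14, 7, 5, 4, 15, 8, 16, 0, 11, 12, 13, 10, 6, 9]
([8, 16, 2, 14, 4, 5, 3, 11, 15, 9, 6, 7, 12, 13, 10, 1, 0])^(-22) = [1, 8, 2, 10, 4, 5, 14, 7, 16, 9, 3, 11, 12, 13, 6, 0, 15]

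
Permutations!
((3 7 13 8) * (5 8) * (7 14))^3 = ((3 14 7 13 5 8))^3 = (3 13)(5 14)(7 8)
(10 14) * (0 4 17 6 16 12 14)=(0 4 17 6 16 12 14 10)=[4, 1, 2, 3, 17, 5, 16, 7, 8, 9, 0, 11, 14, 13, 10, 15, 12, 6]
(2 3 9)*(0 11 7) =[11, 1, 3, 9, 4, 5, 6, 0, 8, 2, 10, 7] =(0 11 7)(2 3 9)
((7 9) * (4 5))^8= (9)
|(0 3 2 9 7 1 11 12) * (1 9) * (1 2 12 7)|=|(0 3 12)(1 11 7 9)|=12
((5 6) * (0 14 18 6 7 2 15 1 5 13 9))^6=(18)(1 5 7 2 15)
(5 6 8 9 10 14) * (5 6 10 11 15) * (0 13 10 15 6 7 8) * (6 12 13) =(0 6)(5 15)(7 8 9 11 12 13 10 14) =[6, 1, 2, 3, 4, 15, 0, 8, 9, 11, 14, 12, 13, 10, 7, 5]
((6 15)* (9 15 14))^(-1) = (6 15 9 14)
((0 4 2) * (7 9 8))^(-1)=(0 2 4)(7 8 9)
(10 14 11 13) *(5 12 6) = [0, 1, 2, 3, 4, 12, 5, 7, 8, 9, 14, 13, 6, 10, 11] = (5 12 6)(10 14 11 13)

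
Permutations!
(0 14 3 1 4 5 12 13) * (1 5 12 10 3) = [14, 4, 2, 5, 12, 10, 6, 7, 8, 9, 3, 11, 13, 0, 1] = (0 14 1 4 12 13)(3 5 10)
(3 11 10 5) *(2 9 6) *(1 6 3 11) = (1 6 2 9 3)(5 11 10) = [0, 6, 9, 1, 4, 11, 2, 7, 8, 3, 5, 10]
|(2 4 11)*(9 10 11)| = |(2 4 9 10 11)| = 5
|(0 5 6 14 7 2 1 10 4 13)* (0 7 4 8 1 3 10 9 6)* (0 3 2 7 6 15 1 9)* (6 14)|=|(0 5 3 10 8 9 15 1)(4 13 14)|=24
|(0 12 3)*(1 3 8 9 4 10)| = 8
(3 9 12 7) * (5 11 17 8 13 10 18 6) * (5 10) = (3 9 12 7)(5 11 17 8 13)(6 10 18) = [0, 1, 2, 9, 4, 11, 10, 3, 13, 12, 18, 17, 7, 5, 14, 15, 16, 8, 6]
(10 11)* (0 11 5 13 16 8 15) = (0 11 10 5 13 16 8 15) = [11, 1, 2, 3, 4, 13, 6, 7, 15, 9, 5, 10, 12, 16, 14, 0, 8]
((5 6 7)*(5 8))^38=(5 7)(6 8)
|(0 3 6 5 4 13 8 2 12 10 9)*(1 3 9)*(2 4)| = 42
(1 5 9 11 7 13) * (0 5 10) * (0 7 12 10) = (0 5 9 11 12 10 7 13 1) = [5, 0, 2, 3, 4, 9, 6, 13, 8, 11, 7, 12, 10, 1]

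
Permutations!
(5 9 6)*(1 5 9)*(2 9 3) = (1 5)(2 9 6 3) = [0, 5, 9, 2, 4, 1, 3, 7, 8, 6]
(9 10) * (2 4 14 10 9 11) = (2 4 14 10 11) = [0, 1, 4, 3, 14, 5, 6, 7, 8, 9, 11, 2, 12, 13, 10]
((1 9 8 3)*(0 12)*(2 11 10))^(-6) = (12)(1 8)(3 9)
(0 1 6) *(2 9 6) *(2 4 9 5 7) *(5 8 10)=[1, 4, 8, 3, 9, 7, 0, 2, 10, 6, 5]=(0 1 4 9 6)(2 8 10 5 7)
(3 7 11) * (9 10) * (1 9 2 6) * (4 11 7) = (1 9 10 2 6)(3 4 11) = [0, 9, 6, 4, 11, 5, 1, 7, 8, 10, 2, 3]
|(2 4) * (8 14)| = 2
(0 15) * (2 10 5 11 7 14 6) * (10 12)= (0 15)(2 12 10 5 11 7 14 6)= [15, 1, 12, 3, 4, 11, 2, 14, 8, 9, 5, 7, 10, 13, 6, 0]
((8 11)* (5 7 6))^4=((5 7 6)(8 11))^4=(11)(5 7 6)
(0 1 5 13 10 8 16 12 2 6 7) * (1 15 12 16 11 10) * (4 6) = (16)(0 15 12 2 4 6 7)(1 5 13)(8 11 10) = [15, 5, 4, 3, 6, 13, 7, 0, 11, 9, 8, 10, 2, 1, 14, 12, 16]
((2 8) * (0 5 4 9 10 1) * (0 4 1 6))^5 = (0 10 4 5 6 9 1)(2 8)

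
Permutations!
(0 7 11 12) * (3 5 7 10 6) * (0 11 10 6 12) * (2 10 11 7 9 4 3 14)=(0 6 14 2 10 12 7 11)(3 5 9 4)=[6, 1, 10, 5, 3, 9, 14, 11, 8, 4, 12, 0, 7, 13, 2]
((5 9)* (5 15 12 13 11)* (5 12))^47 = (5 15 9)(11 13 12)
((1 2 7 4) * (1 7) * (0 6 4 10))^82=((0 6 4 7 10)(1 2))^82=(0 4 10 6 7)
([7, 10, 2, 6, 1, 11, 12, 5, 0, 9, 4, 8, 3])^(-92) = (0 11 7 8 5)(1 10 4)(3 6 12)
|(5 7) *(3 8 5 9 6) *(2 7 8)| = 10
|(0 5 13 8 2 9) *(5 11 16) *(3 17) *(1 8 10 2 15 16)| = |(0 11 1 8 15 16 5 13 10 2 9)(3 17)| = 22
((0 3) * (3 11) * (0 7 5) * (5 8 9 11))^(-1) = (0 5)(3 11 9 8 7)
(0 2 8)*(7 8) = (0 2 7 8) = [2, 1, 7, 3, 4, 5, 6, 8, 0]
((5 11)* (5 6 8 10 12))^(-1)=((5 11 6 8 10 12))^(-1)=(5 12 10 8 6 11)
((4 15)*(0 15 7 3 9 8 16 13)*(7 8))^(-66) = ((0 15 4 8 16 13)(3 9 7))^(-66) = (16)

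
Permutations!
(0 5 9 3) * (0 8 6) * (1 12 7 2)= (0 5 9 3 8 6)(1 12 7 2)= [5, 12, 1, 8, 4, 9, 0, 2, 6, 3, 10, 11, 7]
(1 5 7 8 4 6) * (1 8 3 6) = (1 5 7 3 6 8 4) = [0, 5, 2, 6, 1, 7, 8, 3, 4]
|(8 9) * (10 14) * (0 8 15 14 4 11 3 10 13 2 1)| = 8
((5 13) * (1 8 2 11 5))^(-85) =(1 13 5 11 2 8)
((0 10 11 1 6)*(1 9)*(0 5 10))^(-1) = ((1 6 5 10 11 9))^(-1) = (1 9 11 10 5 6)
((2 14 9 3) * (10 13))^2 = ((2 14 9 3)(10 13))^2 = (2 9)(3 14)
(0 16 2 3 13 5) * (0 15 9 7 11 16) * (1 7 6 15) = [0, 7, 3, 13, 4, 1, 15, 11, 8, 6, 10, 16, 12, 5, 14, 9, 2] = (1 7 11 16 2 3 13 5)(6 15 9)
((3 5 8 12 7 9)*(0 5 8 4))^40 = ((0 5 4)(3 8 12 7 9))^40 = (12)(0 5 4)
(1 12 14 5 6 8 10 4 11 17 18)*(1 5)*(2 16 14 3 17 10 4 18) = (1 12 3 17 2 16 14)(4 11 10 18 5 6 8) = [0, 12, 16, 17, 11, 6, 8, 7, 4, 9, 18, 10, 3, 13, 1, 15, 14, 2, 5]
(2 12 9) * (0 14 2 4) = [14, 1, 12, 3, 0, 5, 6, 7, 8, 4, 10, 11, 9, 13, 2] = (0 14 2 12 9 4)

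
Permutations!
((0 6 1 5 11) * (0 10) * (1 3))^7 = (11)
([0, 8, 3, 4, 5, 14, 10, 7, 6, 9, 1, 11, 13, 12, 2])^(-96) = (2 14 5 4 3)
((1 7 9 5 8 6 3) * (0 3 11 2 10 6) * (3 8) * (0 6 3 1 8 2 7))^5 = (0 6 1 8 5 3 9 10 7 2 11)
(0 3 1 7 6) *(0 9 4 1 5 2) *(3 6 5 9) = (0 6 3 9 4 1 7 5 2) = [6, 7, 0, 9, 1, 2, 3, 5, 8, 4]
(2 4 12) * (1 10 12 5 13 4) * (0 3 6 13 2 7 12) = (0 3 6 13 4 5 2 1 10)(7 12) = [3, 10, 1, 6, 5, 2, 13, 12, 8, 9, 0, 11, 7, 4]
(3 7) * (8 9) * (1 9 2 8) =[0, 9, 8, 7, 4, 5, 6, 3, 2, 1] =(1 9)(2 8)(3 7)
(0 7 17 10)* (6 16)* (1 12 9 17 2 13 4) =(0 7 2 13 4 1 12 9 17 10)(6 16) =[7, 12, 13, 3, 1, 5, 16, 2, 8, 17, 0, 11, 9, 4, 14, 15, 6, 10]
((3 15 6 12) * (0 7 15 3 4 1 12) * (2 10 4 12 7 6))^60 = ((0 6)(1 7 15 2 10 4))^60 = (15)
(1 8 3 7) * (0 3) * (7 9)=(0 3 9 7 1 8)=[3, 8, 2, 9, 4, 5, 6, 1, 0, 7]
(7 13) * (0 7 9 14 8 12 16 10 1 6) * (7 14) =(0 14 8 12 16 10 1 6)(7 13 9) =[14, 6, 2, 3, 4, 5, 0, 13, 12, 7, 1, 11, 16, 9, 8, 15, 10]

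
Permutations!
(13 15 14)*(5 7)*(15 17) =[0, 1, 2, 3, 4, 7, 6, 5, 8, 9, 10, 11, 12, 17, 13, 14, 16, 15] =(5 7)(13 17 15 14)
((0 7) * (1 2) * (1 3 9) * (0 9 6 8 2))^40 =(9)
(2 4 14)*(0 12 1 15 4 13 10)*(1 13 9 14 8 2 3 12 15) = (0 15 4 8 2 9 14 3 12 13 10) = [15, 1, 9, 12, 8, 5, 6, 7, 2, 14, 0, 11, 13, 10, 3, 4]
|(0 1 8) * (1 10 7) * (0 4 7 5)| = 12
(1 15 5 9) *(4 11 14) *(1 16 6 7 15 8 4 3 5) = (1 8 4 11 14 3 5 9 16 6 7 15) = [0, 8, 2, 5, 11, 9, 7, 15, 4, 16, 10, 14, 12, 13, 3, 1, 6]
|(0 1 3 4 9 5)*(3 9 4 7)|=|(0 1 9 5)(3 7)|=4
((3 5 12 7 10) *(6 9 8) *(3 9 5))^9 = ((5 12 7 10 9 8 6))^9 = (5 7 9 6 12 10 8)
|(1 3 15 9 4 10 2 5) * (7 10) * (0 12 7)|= |(0 12 7 10 2 5 1 3 15 9 4)|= 11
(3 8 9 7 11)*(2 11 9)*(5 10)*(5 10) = (2 11 3 8)(7 9) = [0, 1, 11, 8, 4, 5, 6, 9, 2, 7, 10, 3]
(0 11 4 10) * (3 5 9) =(0 11 4 10)(3 5 9) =[11, 1, 2, 5, 10, 9, 6, 7, 8, 3, 0, 4]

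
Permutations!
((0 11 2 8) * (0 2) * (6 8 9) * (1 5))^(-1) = ((0 11)(1 5)(2 9 6 8))^(-1) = (0 11)(1 5)(2 8 6 9)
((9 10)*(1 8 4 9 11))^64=(1 10 4)(8 11 9)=((1 8 4 9 10 11))^64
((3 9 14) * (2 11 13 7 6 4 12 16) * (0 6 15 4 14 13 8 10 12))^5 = (0 13 6 7 14 15 3 4 9)(2 16 12 10 8 11)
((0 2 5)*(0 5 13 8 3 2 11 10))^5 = ((0 11 10)(2 13 8 3))^5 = (0 10 11)(2 13 8 3)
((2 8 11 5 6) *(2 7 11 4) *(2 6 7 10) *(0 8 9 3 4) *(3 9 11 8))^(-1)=(0 8 7 5 11 2 10 6 4 3)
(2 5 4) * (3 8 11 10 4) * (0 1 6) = (0 1 6)(2 5 3 8 11 10 4) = [1, 6, 5, 8, 2, 3, 0, 7, 11, 9, 4, 10]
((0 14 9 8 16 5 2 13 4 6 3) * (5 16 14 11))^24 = (16)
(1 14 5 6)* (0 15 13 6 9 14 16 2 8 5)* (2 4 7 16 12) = (0 15 13 6 1 12 2 8 5 9 14)(4 7 16) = [15, 12, 8, 3, 7, 9, 1, 16, 5, 14, 10, 11, 2, 6, 0, 13, 4]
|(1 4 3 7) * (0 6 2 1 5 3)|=|(0 6 2 1 4)(3 7 5)|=15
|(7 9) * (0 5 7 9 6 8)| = 5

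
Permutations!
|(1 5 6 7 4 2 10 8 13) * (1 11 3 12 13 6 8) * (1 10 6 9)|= 4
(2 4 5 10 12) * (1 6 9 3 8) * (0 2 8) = (0 2 4 5 10 12 8 1 6 9 3) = [2, 6, 4, 0, 5, 10, 9, 7, 1, 3, 12, 11, 8]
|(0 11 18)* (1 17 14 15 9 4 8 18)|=|(0 11 1 17 14 15 9 4 8 18)|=10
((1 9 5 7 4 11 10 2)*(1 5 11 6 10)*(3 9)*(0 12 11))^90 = (12)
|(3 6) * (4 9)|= 2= |(3 6)(4 9)|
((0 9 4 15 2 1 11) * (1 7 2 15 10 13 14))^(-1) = ((15)(0 9 4 10 13 14 1 11)(2 7))^(-1) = (15)(0 11 1 14 13 10 4 9)(2 7)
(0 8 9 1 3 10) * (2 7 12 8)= (0 2 7 12 8 9 1 3 10)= [2, 3, 7, 10, 4, 5, 6, 12, 9, 1, 0, 11, 8]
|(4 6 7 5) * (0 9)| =4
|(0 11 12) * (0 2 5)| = |(0 11 12 2 5)| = 5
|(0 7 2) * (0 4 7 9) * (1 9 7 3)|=|(0 7 2 4 3 1 9)|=7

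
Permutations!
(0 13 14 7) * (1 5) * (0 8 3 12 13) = (1 5)(3 12 13 14 7 8) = [0, 5, 2, 12, 4, 1, 6, 8, 3, 9, 10, 11, 13, 14, 7]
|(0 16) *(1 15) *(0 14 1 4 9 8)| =8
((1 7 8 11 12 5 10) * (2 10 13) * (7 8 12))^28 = ((1 8 11 7 12 5 13 2 10))^28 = (1 8 11 7 12 5 13 2 10)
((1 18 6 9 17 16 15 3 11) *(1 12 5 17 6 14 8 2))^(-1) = (1 2 8 14 18)(3 15 16 17 5 12 11)(6 9)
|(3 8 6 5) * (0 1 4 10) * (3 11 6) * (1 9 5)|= 8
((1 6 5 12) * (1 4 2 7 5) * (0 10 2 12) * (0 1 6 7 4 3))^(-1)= (0 3 12 4 2 10)(1 5 7)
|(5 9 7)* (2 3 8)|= |(2 3 8)(5 9 7)|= 3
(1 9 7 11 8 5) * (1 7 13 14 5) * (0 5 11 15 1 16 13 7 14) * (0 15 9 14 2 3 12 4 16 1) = (0 5 2 3 12 4 16 13 15)(1 14 11 8)(7 9) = [5, 14, 3, 12, 16, 2, 6, 9, 1, 7, 10, 8, 4, 15, 11, 0, 13]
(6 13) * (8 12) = [0, 1, 2, 3, 4, 5, 13, 7, 12, 9, 10, 11, 8, 6] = (6 13)(8 12)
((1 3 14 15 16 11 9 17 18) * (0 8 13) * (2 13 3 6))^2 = ((0 8 3 14 15 16 11 9 17 18 1 6 2 13))^2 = (0 3 15 11 17 1 2)(6 13 8 14 16 9 18)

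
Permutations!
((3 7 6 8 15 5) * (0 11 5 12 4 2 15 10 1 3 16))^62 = (0 5)(1 7 8)(2 12)(3 6 10)(4 15)(11 16)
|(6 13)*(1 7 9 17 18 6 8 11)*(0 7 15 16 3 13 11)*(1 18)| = |(0 7 9 17 1 15 16 3 13 8)(6 11 18)| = 30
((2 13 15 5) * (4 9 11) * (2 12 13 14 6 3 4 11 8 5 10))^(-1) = ((2 14 6 3 4 9 8 5 12 13 15 10))^(-1) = (2 10 15 13 12 5 8 9 4 3 6 14)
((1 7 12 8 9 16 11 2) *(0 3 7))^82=(0 7 8 16 2)(1 3 12 9 11)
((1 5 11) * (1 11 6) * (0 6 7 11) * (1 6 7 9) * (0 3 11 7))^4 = (11)(1 5 9)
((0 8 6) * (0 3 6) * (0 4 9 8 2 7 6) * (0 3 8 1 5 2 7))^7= ((0 7 6 8 4 9 1 5 2))^7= (0 5 9 8 7 2 1 4 6)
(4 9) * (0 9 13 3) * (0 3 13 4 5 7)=[9, 1, 2, 3, 4, 7, 6, 0, 8, 5, 10, 11, 12, 13]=(13)(0 9 5 7)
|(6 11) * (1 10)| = 2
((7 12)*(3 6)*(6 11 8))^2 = (12)(3 8)(6 11)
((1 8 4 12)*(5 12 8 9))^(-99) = (1 9 5 12)(4 8) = ((1 9 5 12)(4 8))^(-99)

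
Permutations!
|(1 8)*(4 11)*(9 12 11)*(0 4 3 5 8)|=9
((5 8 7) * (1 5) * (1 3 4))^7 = ((1 5 8 7 3 4))^7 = (1 5 8 7 3 4)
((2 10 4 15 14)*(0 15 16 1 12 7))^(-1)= ((0 15 14 2 10 4 16 1 12 7))^(-1)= (0 7 12 1 16 4 10 2 14 15)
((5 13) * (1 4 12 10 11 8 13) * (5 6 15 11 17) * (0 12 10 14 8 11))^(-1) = ((0 12 14 8 13 6 15)(1 4 10 17 5))^(-1) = (0 15 6 13 8 14 12)(1 5 17 10 4)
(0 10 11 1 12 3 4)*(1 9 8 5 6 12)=(0 10 11 9 8 5 6 12 3 4)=[10, 1, 2, 4, 0, 6, 12, 7, 5, 8, 11, 9, 3]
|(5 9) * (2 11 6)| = 6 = |(2 11 6)(5 9)|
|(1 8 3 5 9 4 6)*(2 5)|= 8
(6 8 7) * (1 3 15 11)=(1 3 15 11)(6 8 7)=[0, 3, 2, 15, 4, 5, 8, 6, 7, 9, 10, 1, 12, 13, 14, 11]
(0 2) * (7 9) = (0 2)(7 9) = [2, 1, 0, 3, 4, 5, 6, 9, 8, 7]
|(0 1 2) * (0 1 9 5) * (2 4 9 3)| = 7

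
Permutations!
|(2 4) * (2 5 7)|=4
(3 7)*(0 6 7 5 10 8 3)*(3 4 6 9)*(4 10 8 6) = [9, 1, 2, 5, 4, 8, 7, 0, 10, 3, 6] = (0 9 3 5 8 10 6 7)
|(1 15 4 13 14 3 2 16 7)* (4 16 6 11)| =|(1 15 16 7)(2 6 11 4 13 14 3)| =28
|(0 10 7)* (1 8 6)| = |(0 10 7)(1 8 6)| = 3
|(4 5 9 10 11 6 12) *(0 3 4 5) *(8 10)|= 21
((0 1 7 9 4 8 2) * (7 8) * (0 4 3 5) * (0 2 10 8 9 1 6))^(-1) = ((0 6)(1 9 3 5 2 4 7)(8 10))^(-1) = (0 6)(1 7 4 2 5 3 9)(8 10)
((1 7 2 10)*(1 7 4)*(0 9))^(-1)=((0 9)(1 4)(2 10 7))^(-1)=(0 9)(1 4)(2 7 10)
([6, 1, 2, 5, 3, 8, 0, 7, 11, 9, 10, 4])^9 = [6, 1, 2, 4, 11, 3, 0, 7, 5, 9, 10, 8]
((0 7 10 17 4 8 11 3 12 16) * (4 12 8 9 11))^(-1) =((0 7 10 17 12 16)(3 8 4 9 11))^(-1) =(0 16 12 17 10 7)(3 11 9 4 8)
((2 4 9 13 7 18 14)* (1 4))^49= ((1 4 9 13 7 18 14 2))^49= (1 4 9 13 7 18 14 2)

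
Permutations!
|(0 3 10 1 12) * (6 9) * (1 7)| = 6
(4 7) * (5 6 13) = [0, 1, 2, 3, 7, 6, 13, 4, 8, 9, 10, 11, 12, 5] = (4 7)(5 6 13)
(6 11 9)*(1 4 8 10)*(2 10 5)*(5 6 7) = (1 4 8 6 11 9 7 5 2 10) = [0, 4, 10, 3, 8, 2, 11, 5, 6, 7, 1, 9]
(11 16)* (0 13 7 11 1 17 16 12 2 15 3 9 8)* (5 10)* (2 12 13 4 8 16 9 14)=[4, 17, 15, 14, 8, 10, 6, 11, 0, 16, 5, 13, 12, 7, 2, 3, 1, 9]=(0 4 8)(1 17 9 16)(2 15 3 14)(5 10)(7 11 13)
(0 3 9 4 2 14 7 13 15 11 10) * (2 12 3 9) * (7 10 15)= (0 9 4 12 3 2 14 10)(7 13)(11 15)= [9, 1, 14, 2, 12, 5, 6, 13, 8, 4, 0, 15, 3, 7, 10, 11]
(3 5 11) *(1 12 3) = (1 12 3 5 11) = [0, 12, 2, 5, 4, 11, 6, 7, 8, 9, 10, 1, 3]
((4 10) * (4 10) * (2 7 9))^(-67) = (10)(2 9 7) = ((10)(2 7 9))^(-67)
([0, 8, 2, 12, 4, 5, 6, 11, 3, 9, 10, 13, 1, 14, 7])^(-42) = (1 3)(7 13)(8 12)(11 14)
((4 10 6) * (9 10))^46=(4 10)(6 9)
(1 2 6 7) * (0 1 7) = (7)(0 1 2 6) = [1, 2, 6, 3, 4, 5, 0, 7]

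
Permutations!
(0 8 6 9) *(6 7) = (0 8 7 6 9) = [8, 1, 2, 3, 4, 5, 9, 6, 7, 0]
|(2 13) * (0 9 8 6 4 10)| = |(0 9 8 6 4 10)(2 13)| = 6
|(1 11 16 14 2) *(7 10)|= 10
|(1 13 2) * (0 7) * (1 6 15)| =10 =|(0 7)(1 13 2 6 15)|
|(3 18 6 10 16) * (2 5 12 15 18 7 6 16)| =10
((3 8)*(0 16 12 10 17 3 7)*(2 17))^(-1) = ((0 16 12 10 2 17 3 8 7))^(-1) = (0 7 8 3 17 2 10 12 16)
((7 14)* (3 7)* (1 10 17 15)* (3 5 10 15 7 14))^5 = ((1 15)(3 14 5 10 17 7))^5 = (1 15)(3 7 17 10 5 14)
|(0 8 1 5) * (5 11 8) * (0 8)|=|(0 5 8 1 11)|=5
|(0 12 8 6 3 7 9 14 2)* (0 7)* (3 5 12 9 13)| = |(0 9 14 2 7 13 3)(5 12 8 6)| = 28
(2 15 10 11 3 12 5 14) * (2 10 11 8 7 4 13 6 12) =(2 15 11 3)(4 13 6 12 5 14 10 8 7) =[0, 1, 15, 2, 13, 14, 12, 4, 7, 9, 8, 3, 5, 6, 10, 11]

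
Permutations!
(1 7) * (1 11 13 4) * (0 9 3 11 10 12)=(0 9 3 11 13 4 1 7 10 12)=[9, 7, 2, 11, 1, 5, 6, 10, 8, 3, 12, 13, 0, 4]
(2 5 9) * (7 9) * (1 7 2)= (1 7 9)(2 5)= [0, 7, 5, 3, 4, 2, 6, 9, 8, 1]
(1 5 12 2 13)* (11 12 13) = (1 5 13)(2 11 12) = [0, 5, 11, 3, 4, 13, 6, 7, 8, 9, 10, 12, 2, 1]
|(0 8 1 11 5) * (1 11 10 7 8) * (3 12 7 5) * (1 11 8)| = |(0 11 3 12 7 1 10 5)| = 8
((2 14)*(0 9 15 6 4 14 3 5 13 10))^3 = (0 6 2 13 9 4 3 10 15 14 5)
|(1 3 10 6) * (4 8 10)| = |(1 3 4 8 10 6)| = 6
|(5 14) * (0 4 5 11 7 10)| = 7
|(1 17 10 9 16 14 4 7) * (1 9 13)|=20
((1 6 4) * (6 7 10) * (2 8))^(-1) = ((1 7 10 6 4)(2 8))^(-1) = (1 4 6 10 7)(2 8)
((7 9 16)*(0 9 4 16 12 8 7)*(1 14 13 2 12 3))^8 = (0 8 14)(1 16 12)(2 3 4)(7 13 9)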